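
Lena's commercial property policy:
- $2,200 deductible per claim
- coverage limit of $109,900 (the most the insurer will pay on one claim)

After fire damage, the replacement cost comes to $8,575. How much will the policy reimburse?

$6,375

Less the $2,200 deductible: $8,575 − $2,200 = $6,375.
$6,375 is within the $109,900 limit, so the insurer pays $6,375.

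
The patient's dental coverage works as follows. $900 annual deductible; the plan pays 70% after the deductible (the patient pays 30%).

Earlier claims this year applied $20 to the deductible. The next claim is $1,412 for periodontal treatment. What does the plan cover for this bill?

Deductible still to meet: $900 − $20 = $880.
That leaves $1,412 − $880 = $532 for coinsurance.
Patient's 30% share of $532 is $159.60.
Patient responsibility: $880 + $159.60 = $1,039.60.
The plan picks up $1,412 − $1,039.60 = $372.40.

$372.40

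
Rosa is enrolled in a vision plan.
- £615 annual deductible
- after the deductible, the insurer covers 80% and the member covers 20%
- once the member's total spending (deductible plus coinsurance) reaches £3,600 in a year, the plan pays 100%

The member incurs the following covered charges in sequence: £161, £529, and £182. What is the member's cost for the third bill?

Claim 1 — £161: entire amount goes to the deductible. Member owes £161 (running OOP £161).
Claim 2 — £529: deductible takes £454, £75 remains; member's 20% is £15. Member owes £469 (running OOP £630).
Claim 3 — £182: deductible already satisfied, so member's share is 20% × £182 = £36.40. Member owes £36.40 (running OOP £666.40).

£36.40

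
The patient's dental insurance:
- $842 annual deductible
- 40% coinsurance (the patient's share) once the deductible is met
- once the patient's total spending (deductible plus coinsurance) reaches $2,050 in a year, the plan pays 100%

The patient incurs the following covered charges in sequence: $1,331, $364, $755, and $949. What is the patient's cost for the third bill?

$302

Claim 1 ($1,331): $842 to deductible, leaving $489; 40% of $489 = $195.60. Patient pays $1,037.60; OOP now $1,037.60.
Claim 2 ($364): deductible already satisfied, so patient's share is 40% × $364 = $145.60. Cost to patient: $145.60. OOP to date $1,183.20.
Claim 3 ($755): deductible met; 40% of $755 = $302. Cost to patient: $302. OOP to date $1,485.20.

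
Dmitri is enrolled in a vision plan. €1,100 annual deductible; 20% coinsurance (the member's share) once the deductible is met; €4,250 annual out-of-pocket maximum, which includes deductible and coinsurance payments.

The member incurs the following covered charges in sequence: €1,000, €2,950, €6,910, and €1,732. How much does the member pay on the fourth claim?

Claim 1 (€1,000): entire amount goes to the deductible. Member owes €1,000 (running OOP €1,000).
Claim 2 (€2,950): €100 finishes the deductible; €2,850 goes to coinsurance; coinsurance €2,850 × 20% = €570. Member owes €670 (running OOP €1,670).
Claim 3 (€6,910): deductible met; 20% of €6,910 = €1,382. Member pays €1,382; OOP now €3,052.
Claim 4 (€1,732): deductible already satisfied, so member's share is 20% × €1,732 = €346.40. Cost to member: €346.40. OOP to date €3,398.40.

€346.40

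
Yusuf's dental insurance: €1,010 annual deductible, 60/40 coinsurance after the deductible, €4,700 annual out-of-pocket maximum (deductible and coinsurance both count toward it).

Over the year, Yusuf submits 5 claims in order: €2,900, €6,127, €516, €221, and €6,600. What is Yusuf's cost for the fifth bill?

#1 (€2,900): deductible takes €1,010, €1,890 remains; coinsurance €1,890 × 40% = €756. Patient owes €1,766 (running OOP €1,766).
#2 (€6,127): 40% coinsurance on €6,127 = €2,450.80. Patient owes €2,450.80 (running OOP €4,216.80).
#3 (€516): deductible met; 40% of €516 = €206.40. Patient pays €206.40; OOP now €4,423.20.
#4 (€221): deductible already satisfied, so patient's share is 40% × €221 = €88.40. Cost to patient: €88.40. OOP to date €4,511.60.
#5 (€6,600): 40% coinsurance on €6,600 = €2,640. OOP would hit €7,151.60 > €4,700, so the cap limits the patient to €4,700 − €4,511.60 = €188.40.

€188.40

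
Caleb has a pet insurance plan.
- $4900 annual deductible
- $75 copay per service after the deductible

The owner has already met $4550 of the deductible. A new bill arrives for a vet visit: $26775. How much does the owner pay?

$4550 of the $4900 deductible is already met, leaving $350.
After the $350 deductible portion, $26775 − $350 = $26425 is subject to the copay.
Copay on this service: $75.
That puts the owner's cost at $350 + $75 = $425.

$425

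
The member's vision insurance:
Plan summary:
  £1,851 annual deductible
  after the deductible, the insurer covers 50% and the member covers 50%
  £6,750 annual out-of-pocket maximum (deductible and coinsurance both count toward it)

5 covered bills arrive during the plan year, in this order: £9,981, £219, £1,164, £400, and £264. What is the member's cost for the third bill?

Bill 1, £9,981: £1,851 finishes the deductible; £8,130 goes to coinsurance; coinsurance £8,130 × 50% = £4,065. Member pays £5,916; OOP now £5,916.
Bill 2, £219: deductible met; 50% of £219 = £109.50. Member pays £109.50; OOP now £6,025.50.
Bill 3, £1,164: deductible met; 50% of £1,164 = £582. Member pays £582; OOP now £6,607.50.

£582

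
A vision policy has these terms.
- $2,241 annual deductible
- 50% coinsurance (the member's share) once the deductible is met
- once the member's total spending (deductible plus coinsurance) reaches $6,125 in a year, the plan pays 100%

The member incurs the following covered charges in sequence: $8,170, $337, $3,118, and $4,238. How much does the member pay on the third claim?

$751

Bill 1, $8,170: deductible takes $2,241, $5,929 remains; 50% of $5,929 = $2,964.50. Member owes $5,205.50 (running OOP $5,205.50).
Bill 2, $337: 50% coinsurance on $337 = $168.50. Cost to member: $168.50. OOP to date $5,374.
Bill 3, $3,118: deductible met; 50% of $3,118 = $1,559. Adding that to $5,374 gives $6,933, past the $6,125 cap; member pays only $6,125 − $5,374 = $751.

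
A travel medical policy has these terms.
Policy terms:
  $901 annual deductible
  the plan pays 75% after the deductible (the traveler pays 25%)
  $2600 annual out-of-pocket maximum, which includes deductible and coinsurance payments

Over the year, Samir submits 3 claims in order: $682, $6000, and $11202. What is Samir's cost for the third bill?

#1 ($682): fully absorbed by the deductible. Traveler pays $682; OOP now $682.
#2 ($6000): $219 to deductible, leaving $5781; 25% of $5781 = $1445.25. Traveler owes $1664.25 (running OOP $2346.25).
#3 ($11202): deductible met; 25% of $11202 = $2800.50. OOP would hit $5146.75 > $2600, so the cap limits the traveler to $2600 − $2346.25 = $253.75.

$253.75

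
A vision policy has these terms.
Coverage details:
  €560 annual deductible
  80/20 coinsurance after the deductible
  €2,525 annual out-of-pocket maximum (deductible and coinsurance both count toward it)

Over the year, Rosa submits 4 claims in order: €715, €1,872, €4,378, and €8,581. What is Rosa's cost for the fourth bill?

Bill 1, €715: €560 to deductible, leaving €155; 20% of €155 = €31. Member pays €591; OOP now €591.
Bill 2, €1,872: 20% coinsurance on €1,872 = €374.40. Member owes €374.40 (running OOP €965.40).
Bill 3, €4,378: deductible met; 20% of €4,378 = €875.60. Member pays €875.60; OOP now €1,841.
Bill 4, €8,581: deductible already satisfied, so member's share is 20% × €8,581 = €1,716.20. Adding that to €1,841 gives €3,557.20, past the €2,525 cap; member pays only €2,525 − €1,841 = €684.

€684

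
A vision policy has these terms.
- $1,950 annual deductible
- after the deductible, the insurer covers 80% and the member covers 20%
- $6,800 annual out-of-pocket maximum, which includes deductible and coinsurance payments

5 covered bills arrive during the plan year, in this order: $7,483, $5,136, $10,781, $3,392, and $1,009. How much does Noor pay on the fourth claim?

$560

Claim 1 — $7,483: $1,950 finishes the deductible; $5,533 goes to coinsurance; 20% of $5,533 = $1,106.60. Member owes $3,056.60 (running OOP $3,056.60).
Claim 2 — $5,136: deductible already satisfied, so member's share is 20% × $5,136 = $1,027.20. Member owes $1,027.20 (running OOP $4,083.80).
Claim 3 — $10,781: deductible already satisfied, so member's share is 20% × $10,781 = $2,156.20. Member owes $2,156.20 (running OOP $6,240).
Claim 4 — $3,392: deductible already satisfied, so member's share is 20% × $3,392 = $678.40. Adding that to $6,240 gives $6,918.40, past the $6,800 cap; member pays only $6,800 − $6,240 = $560.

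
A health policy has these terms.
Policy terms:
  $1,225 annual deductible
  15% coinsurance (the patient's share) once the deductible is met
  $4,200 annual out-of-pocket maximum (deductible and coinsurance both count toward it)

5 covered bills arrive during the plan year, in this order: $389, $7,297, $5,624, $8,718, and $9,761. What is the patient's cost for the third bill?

Bill 1, $389: fully absorbed by the deductible. Patient pays $389; OOP now $389.
Bill 2, $7,297: $836 to deductible, leaving $6,461; coinsurance $6,461 × 15% = $969.15. Patient owes $1,805.15 (running OOP $2,194.15).
Bill 3, $5,624: 15% coinsurance on $5,624 = $843.60. Patient owes $843.60 (running OOP $3,037.75).

$843.60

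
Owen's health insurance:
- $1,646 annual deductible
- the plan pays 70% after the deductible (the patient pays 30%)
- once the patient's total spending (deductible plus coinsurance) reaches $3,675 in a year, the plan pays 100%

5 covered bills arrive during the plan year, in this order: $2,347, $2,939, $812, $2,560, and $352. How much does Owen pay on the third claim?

$243.60

Claim 1 ($2,347): $1,646 to deductible, leaving $701; coinsurance $701 × 30% = $210.30. Cost to patient: $1,856.30. OOP to date $1,856.30.
Claim 2 ($2,939): 30% coinsurance on $2,939 = $881.70. Patient owes $881.70 (running OOP $2,738).
Claim 3 ($812): deductible already satisfied, so patient's share is 30% × $812 = $243.60. Patient pays $243.60; OOP now $2,981.60.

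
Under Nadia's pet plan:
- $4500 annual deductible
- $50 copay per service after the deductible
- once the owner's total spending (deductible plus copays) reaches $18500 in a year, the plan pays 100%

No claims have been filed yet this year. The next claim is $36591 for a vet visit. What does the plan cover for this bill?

Deductible not yet touched, so the first $4500 of the bill goes to the deductible.
The remaining $32091 (= $36591 − $4500) moves to the copay.
Copay on this service: $50.
Owner responsibility before any cap: $4500 + $50 = $4550.
Total out-of-pocket so far would be $0 + $4550 = $4550, below the $18500 cap — no reduction.
The plan picks up $36591 − $4550 = $32041.

$32041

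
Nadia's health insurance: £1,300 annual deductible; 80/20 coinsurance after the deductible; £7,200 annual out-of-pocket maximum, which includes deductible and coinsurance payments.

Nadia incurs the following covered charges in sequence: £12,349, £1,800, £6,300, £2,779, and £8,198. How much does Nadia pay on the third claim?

£1,260

Claim 1 — £12,349: £1,300 finishes the deductible; £11,049 goes to coinsurance; coinsurance £11,049 × 20% = £2,209.80. Patient owes £3,509.80 (running OOP £3,509.80).
Claim 2 — £1,800: 20% coinsurance on £1,800 = £360. Patient owes £360 (running OOP £3,869.80).
Claim 3 — £6,300: deductible met; 20% of £6,300 = £1,260. Patient pays £1,260; OOP now £5,129.80.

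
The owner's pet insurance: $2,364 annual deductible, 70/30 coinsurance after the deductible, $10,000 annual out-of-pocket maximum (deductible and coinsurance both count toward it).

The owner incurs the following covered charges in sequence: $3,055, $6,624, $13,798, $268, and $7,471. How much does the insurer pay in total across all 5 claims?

$21,216

Claim 1 — $3,055: $2,364 to deductible, leaving $691; owner's 30% is $207.30. Owner pays $2,571.30; OOP now $2,571.30. Insurer: $3,055 − $2,571.30 = $483.70.
Claim 2 — $6,624: deductible met; 30% of $6,624 = $1,987.20. Owner pays $1,987.20; OOP now $4,558.50. Plan pays $6,624 − $1,987.20 = $4,636.80.
Claim 3 — $13,798: 30% coinsurance on $13,798 = $4,139.40. Cost to owner: $4,139.40. OOP to date $8,697.90. Plan pays $13,798 − $4,139.40 = $9,658.60.
Claim 4 — $268: deductible already satisfied, so owner's share is 30% × $268 = $80.40. Owner owes $80.40 (running OOP $8,778.30). Insurer: $268 − $80.40 = $187.60.
Claim 5 — $7,471: deductible met; 30% of $7,471 = $2,241.30. That would push OOP to $11,019.60, over the $10,000 cap, so owner pays $10,000 − $8,778.30 = $1,221.70. Insurer: $7,471 − $1,221.70 = $6,249.30.
Insurer total: $483.70 + $4,636.80 + $9,658.60 + $187.60 + $6,249.30 = $21,216.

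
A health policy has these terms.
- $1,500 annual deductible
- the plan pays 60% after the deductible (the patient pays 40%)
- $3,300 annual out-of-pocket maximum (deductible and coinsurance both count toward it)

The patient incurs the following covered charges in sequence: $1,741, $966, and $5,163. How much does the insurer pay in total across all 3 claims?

Claim 1 — $1,741: deductible takes $1,500, $241 remains; patient's 40% is $96.40. Cost to patient: $1,596.40. OOP to date $1,596.40. Insurer: $1,741 − $1,596.40 = $144.60.
Claim 2 — $966: deductible already satisfied, so patient's share is 40% × $966 = $386.40. Cost to patient: $386.40. OOP to date $1,982.80. Insurer: $966 − $386.40 = $579.60.
Claim 3 — $5,163: deductible met; 40% of $5,163 = $2,065.20. Adding that to $1,982.80 gives $4,048, past the $3,300 cap; patient pays only $3,300 − $1,982.80 = $1,317.20. Insurer: $5,163 − $1,317.20 = $3,845.80.
Insurer total: $144.60 + $579.60 + $3,845.80 = $4,570.

$4,570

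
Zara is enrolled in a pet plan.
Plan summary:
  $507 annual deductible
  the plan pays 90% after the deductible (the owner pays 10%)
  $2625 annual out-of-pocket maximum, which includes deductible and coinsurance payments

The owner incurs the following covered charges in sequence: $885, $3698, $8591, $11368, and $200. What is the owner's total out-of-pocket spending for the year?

#1 ($885): deductible takes $507, $378 remains; 10% of $378 = $37.80. Owner pays $544.80; OOP now $544.80.
#2 ($3698): 10% coinsurance on $3698 = $369.80. Owner owes $369.80 (running OOP $914.60).
#3 ($8591): deductible met; 10% of $8591 = $859.10. Owner pays $859.10; OOP now $1773.70.
#4 ($11368): deductible already satisfied, so owner's share is 10% × $11368 = $1136.80. Adding that to $1773.70 gives $2910.50, past the $2625 cap; owner pays only $2625 − $1773.70 = $851.30.
#5 ($200): deductible already satisfied, so owner's share is 10% × $200 = $20. OOP would hit $2645 > $2625, so the cap limits the owner to $2625 − $2625 = $0.
Total paid by the owner: $544.80 + $369.80 + $859.10 + $851.30 + $0 = $2625.

$2625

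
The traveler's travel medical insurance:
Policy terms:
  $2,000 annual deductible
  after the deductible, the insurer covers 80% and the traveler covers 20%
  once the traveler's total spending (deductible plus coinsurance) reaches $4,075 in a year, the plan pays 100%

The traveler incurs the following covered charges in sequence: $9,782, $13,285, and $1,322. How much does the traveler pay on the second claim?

Claim 1 ($9,782): deductible takes $2,000, $7,782 remains; 20% of $7,782 = $1,556.40. Traveler pays $3,556.40; OOP now $3,556.40.
Claim 2 ($13,285): 20% coinsurance on $13,285 = $2,657. OOP would hit $6,213.40 > $4,075, so the cap limits the traveler to $4,075 − $3,556.40 = $518.60.

$518.60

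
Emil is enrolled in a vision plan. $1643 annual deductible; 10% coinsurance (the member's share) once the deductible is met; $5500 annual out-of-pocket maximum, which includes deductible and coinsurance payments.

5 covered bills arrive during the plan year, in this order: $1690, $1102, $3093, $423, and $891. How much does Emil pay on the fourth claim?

#1 ($1690): $1643 to deductible, leaving $47; member's 10% is $4.70. Member pays $1647.70; OOP now $1647.70.
#2 ($1102): deductible already satisfied, so member's share is 10% × $1102 = $110.20. Member pays $110.20; OOP now $1757.90.
#3 ($3093): 10% coinsurance on $3093 = $309.30. Cost to member: $309.30. OOP to date $2067.20.
#4 ($423): deductible met; 10% of $423 = $42.30. Member owes $42.30 (running OOP $2109.50).

$42.30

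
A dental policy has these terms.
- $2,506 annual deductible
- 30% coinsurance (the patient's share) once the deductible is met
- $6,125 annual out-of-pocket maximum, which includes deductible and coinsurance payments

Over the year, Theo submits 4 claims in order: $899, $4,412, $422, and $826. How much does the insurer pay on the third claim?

Claim 1 — $899: fully absorbed by the deductible. Patient owes $899 (running OOP $899). Plan pays $899 − $899 = $0.
Claim 2 — $4,412: $1,607 to deductible, leaving $2,805; patient's 30% is $841.50. Patient owes $2,448.50 (running OOP $3,347.50). Insurer: $4,412 − $2,448.50 = $1,963.50.
Claim 3 — $422: 30% coinsurance on $422 = $126.60. Patient owes $126.60 (running OOP $3,474.10). Insurer: $422 − $126.60 = $295.40.

$295.40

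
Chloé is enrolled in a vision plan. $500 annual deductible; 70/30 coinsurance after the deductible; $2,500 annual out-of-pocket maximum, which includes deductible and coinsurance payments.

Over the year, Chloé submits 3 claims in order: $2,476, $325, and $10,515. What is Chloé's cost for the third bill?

$1,309.70

Claim 1 ($2,476): deductible takes $500, $1,976 remains; coinsurance $1,976 × 30% = $592.80. Member owes $1,092.80 (running OOP $1,092.80).
Claim 2 ($325): 30% coinsurance on $325 = $97.50. Member pays $97.50; OOP now $1,190.30.
Claim 3 ($10,515): deductible already satisfied, so member's share is 30% × $10,515 = $3,154.50. That would push OOP to $4,344.80, over the $2,500 cap, so member pays $2,500 − $1,190.30 = $1,309.70.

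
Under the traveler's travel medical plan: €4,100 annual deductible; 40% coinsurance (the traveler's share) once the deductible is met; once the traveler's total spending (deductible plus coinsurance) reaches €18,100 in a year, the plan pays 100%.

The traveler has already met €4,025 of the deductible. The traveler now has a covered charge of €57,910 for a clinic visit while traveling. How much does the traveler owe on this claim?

Deductible still to meet: €4,100 − €4,025 = €75.
That leaves €57,910 − €75 = €57,835 for coinsurance.
40% of €57,835 = €23,134 falls to the traveler.
Traveler responsibility before any cap: €75 + €23,134 = €23,209.
Adding €23,209 to the €4,025 already spent would give €27,234, which exceeds the €18,100 cap; the traveler pays just €18,100 − €4,025 = €14,075.

€14,075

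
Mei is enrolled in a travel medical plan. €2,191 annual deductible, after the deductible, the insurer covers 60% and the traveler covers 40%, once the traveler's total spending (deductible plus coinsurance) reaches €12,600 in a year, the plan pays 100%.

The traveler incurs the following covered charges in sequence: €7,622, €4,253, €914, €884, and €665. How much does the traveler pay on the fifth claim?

#1 (€7,622): €2,191 finishes the deductible; €5,431 goes to coinsurance; 40% of €5,431 = €2,172.40. Traveler pays €4,363.40; OOP now €4,363.40.
#2 (€4,253): deductible met; 40% of €4,253 = €1,701.20. Traveler pays €1,701.20; OOP now €6,064.60.
#3 (€914): deductible already satisfied, so traveler's share is 40% × €914 = €365.60. Traveler owes €365.60 (running OOP €6,430.20).
#4 (€884): deductible already satisfied, so traveler's share is 40% × €884 = €353.60. Traveler pays €353.60; OOP now €6,783.80.
#5 (€665): deductible met; 40% of €665 = €266. Cost to traveler: €266. OOP to date €7,049.80.

€266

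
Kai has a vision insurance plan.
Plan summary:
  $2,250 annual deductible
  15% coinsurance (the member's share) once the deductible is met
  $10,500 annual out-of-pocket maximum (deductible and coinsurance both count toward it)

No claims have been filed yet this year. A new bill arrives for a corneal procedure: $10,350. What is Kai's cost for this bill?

The full $2,250 deductible is still open; $2,250 of this bill applies to it.
That leaves $10,350 − $2,250 = $8,100 for coinsurance.
15% of $8,100 = $1,215 falls to the member.
So the member owes $2,250 + $1,215 = $3,465 before any cap.
Year-to-date out-of-pocket becomes $0 + $3,465 = $3,465, still under the $10,500 maximum, so no cap applies.

$3,465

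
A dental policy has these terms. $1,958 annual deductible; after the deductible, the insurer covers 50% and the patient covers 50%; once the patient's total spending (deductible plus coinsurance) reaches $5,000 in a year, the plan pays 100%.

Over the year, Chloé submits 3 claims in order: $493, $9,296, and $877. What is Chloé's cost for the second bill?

$4,507

Bill 1, $493: all of it applies to the deductible. Patient owes $493 (running OOP $493).
Bill 2, $9,296: $1,465 to deductible, leaving $7,831; coinsurance $7,831 × 50% = $3,915.50. Claim cost before the cap: $1,465 + $3,915.50 = $5,380.50. Adding that to $493 gives $5,873.50, past the $5,000 cap; patient pays only $5,000 − $493 = $4,507.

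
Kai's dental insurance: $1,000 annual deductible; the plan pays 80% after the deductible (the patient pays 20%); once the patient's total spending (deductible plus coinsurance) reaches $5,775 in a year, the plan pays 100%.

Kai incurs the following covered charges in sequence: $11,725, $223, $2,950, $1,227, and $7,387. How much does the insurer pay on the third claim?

$2,360

#1 ($11,725): deductible takes $1,000, $10,725 remains; patient's 20% is $2,145. Patient pays $3,145; OOP now $3,145. Insurer: $11,725 − $3,145 = $8,580.
#2 ($223): deductible met; 20% of $223 = $44.60. Patient pays $44.60; OOP now $3,189.60. Insurer: $223 − $44.60 = $178.40.
#3 ($2,950): deductible met; 20% of $2,950 = $590. Patient pays $590; OOP now $3,779.60. Insurer: $2,950 − $590 = $2,360.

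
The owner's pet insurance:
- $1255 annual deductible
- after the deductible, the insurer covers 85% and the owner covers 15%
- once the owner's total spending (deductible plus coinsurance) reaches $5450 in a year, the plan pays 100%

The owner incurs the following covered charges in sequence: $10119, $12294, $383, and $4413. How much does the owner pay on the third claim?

$57.45

#1 ($10119): $1255 to deductible, leaving $8864; 15% of $8864 = $1329.60. Owner owes $2584.60 (running OOP $2584.60).
#2 ($12294): 15% coinsurance on $12294 = $1844.10. Cost to owner: $1844.10. OOP to date $4428.70.
#3 ($383): 15% coinsurance on $383 = $57.45. Cost to owner: $57.45. OOP to date $4486.15.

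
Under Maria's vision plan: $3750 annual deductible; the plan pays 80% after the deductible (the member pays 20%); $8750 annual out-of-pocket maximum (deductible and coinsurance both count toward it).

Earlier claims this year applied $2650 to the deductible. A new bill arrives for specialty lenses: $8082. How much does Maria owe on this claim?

$2650 of the $3750 deductible is already met, leaving $1100.
That leaves $8082 − $1100 = $6982 for coinsurance.
20% of $6982 = $1396.40 falls to the member.
Member responsibility before any cap: $1100 + $1396.40 = $2496.40.
Year-to-date out-of-pocket becomes $2650 + $2496.40 = $5146.40, still under the $8750 maximum, so no cap applies.

$2496.40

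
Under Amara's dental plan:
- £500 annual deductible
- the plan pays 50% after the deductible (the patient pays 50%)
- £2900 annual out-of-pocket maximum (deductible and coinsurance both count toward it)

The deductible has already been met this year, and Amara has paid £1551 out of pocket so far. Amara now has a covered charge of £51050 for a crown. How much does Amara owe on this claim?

£1349

With the deductible met, the entire £51050 is subject to coinsurance.
Patient's 50% share of £51050 is £25525.
Year-to-date out-of-pocket would reach £1551 + £25525 = £27076, above the £2900 maximum, so the patient pays only £2900 − £1551 = £1349.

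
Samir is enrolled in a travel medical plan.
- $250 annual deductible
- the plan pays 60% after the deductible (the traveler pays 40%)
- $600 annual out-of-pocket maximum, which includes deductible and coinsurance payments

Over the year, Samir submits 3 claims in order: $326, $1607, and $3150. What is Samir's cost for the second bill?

$319.60

Claim 1 ($326): deductible takes $250, $76 remains; 40% of $76 = $30.40. Cost to traveler: $280.40. OOP to date $280.40.
Claim 2 ($1607): deductible met; 40% of $1607 = $642.80. OOP would hit $923.20 > $600, so the cap limits the traveler to $600 − $280.40 = $319.60.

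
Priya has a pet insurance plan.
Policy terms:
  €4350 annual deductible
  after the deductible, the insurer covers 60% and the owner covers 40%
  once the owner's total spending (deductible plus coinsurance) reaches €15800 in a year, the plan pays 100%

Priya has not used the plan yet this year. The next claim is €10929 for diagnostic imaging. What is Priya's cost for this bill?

€6981.60

The full €4350 deductible is still open; €4350 of this bill applies to it.
That leaves €10929 − €4350 = €6579 for coinsurance.
Coinsurance: €6579 × 40% = €2631.60.
Owner responsibility before any cap: €4350 + €2631.60 = €6981.60.
Cumulative spending €0 + €6981.60 = €6981.60 stays under the €15800 maximum.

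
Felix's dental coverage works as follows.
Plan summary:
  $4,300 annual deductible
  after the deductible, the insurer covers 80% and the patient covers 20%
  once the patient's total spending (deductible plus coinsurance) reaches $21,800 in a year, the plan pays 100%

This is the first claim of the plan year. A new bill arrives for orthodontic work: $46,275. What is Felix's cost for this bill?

$12,695

Nothing has been paid toward the $4,300 deductible, so the first $4,300 of this charge is applied there.
That leaves $46,275 − $4,300 = $41,975 for coinsurance.
Patient's 20% share of $41,975 is $8,395.
That puts the patient's cost at $4,300 + $8,395 = $12,695 before any cap.
Year-to-date out-of-pocket becomes $0 + $12,695 = $12,695, still under the $21,800 maximum, so no cap applies.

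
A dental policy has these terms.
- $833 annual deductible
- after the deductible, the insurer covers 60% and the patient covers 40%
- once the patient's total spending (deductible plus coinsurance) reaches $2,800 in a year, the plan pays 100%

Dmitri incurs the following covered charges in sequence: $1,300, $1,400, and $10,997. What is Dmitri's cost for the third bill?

$1,220.20

Claim 1 ($1,300): deductible takes $833, $467 remains; 40% of $467 = $186.80. Patient pays $1,019.80; OOP now $1,019.80.
Claim 2 ($1,400): deductible met; 40% of $1,400 = $560. Patient pays $560; OOP now $1,579.80.
Claim 3 ($10,997): 40% coinsurance on $10,997 = $4,398.80. Adding that to $1,579.80 gives $5,978.60, past the $2,800 cap; patient pays only $2,800 − $1,579.80 = $1,220.20.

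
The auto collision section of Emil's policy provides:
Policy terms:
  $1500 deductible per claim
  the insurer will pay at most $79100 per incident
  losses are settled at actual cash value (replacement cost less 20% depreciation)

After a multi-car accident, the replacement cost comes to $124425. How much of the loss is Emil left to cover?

At 20% depreciation, ACV = $124425 − $24885 = $99540.
Less the $1500 deductible: $99540 − $1500 = $98040.
$98040 exceeds the $79100 limit, so the insurer pays the limit: $79100.
Driver's share is the uncovered remainder: $124425 − $79100 = $45325.

$45325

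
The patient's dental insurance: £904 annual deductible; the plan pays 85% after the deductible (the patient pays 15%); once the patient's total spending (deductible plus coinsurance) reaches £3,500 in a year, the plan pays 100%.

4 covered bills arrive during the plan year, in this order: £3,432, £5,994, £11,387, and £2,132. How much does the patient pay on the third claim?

£1,317.70

#1 (£3,432): £904 to deductible, leaving £2,528; patient's 15% is £379.20. Patient pays £1,283.20; OOP now £1,283.20.
#2 (£5,994): deductible already satisfied, so patient's share is 15% × £5,994 = £899.10. Patient pays £899.10; OOP now £2,182.30.
#3 (£11,387): deductible already satisfied, so patient's share is 15% × £11,387 = £1,708.05. Adding that to £2,182.30 gives £3,890.35, past the £3,500 cap; patient pays only £3,500 − £2,182.30 = £1,317.70.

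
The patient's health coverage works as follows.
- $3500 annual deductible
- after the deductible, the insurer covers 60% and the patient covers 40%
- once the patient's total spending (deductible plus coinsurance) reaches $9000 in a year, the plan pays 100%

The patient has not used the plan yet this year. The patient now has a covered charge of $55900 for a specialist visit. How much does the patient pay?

Deductible not yet touched, so the first $3500 of the bill goes to the deductible.
The remaining $52400 (= $55900 − $3500) moves to coinsurance.
Patient's 40% share of $52400 is $20960.
Patient responsibility before any cap: $3500 + $20960 = $24460.
Adding $24460 to the $0 already spent would give $24460, which exceeds the $9000 cap; the patient pays just $9000 − $0 = $9000.

$9000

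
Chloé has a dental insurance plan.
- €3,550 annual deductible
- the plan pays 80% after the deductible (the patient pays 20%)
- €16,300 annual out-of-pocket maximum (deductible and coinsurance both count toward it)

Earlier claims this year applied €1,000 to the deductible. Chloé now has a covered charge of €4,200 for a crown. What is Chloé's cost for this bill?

€2,880

Deductible still to meet: €3,550 − €1,000 = €2,550.
That leaves €4,200 − €2,550 = €1,650 for coinsurance.
20% of €1,650 = €330 falls to the patient.
So the patient owes €2,550 + €330 = €2,880 before any cap.
Year-to-date out-of-pocket becomes €1,000 + €2,880 = €3,880, still under the €16,300 maximum, so no cap applies.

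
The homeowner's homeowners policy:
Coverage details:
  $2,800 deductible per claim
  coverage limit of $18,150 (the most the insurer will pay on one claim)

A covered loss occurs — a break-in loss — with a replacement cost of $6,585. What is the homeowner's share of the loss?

$2,800

Subtract the deductible: $6,585 − $2,800 = $3,785.
$3,785 ≤ $18,150, so the limit doesn't bind; insurer pays $3,785.
Out of pocket: $6,585 − $3,785 = $2,800.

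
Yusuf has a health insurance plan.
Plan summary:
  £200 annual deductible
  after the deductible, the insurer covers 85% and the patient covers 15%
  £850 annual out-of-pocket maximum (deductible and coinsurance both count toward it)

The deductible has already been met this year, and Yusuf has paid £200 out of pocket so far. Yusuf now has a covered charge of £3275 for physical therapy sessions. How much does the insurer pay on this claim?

The deductible is already satisfied, so the full bill goes to coinsurance.
Coinsurance: £3275 × 15% = £491.25.
Total out-of-pocket so far would be £200 + £491.25 = £691.25, below the £850 cap — no reduction.
The insurer covers the remainder: £3275 − £491.25 = £2783.75.

£2783.75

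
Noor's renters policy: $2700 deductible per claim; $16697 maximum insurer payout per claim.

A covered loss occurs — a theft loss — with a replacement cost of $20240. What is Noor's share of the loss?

$3543

Subtract the deductible: $20240 − $2700 = $17540.
Since $17540 > $16697, the payout is capped at $16697.
The tenant bears the rest of the original loss: $20240 − $16697 = $3543.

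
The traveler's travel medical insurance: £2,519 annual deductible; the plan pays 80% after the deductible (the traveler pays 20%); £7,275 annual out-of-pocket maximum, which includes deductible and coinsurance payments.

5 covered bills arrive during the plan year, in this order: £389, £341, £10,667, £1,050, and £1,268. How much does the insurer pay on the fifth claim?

#1 (£389): all of it applies to the deductible. Traveler pays £389; OOP now £389. Insurer: £389 − £389 = £0.
#2 (£341): fully absorbed by the deductible. Traveler pays £341; OOP now £730. Plan pays £341 − £341 = £0.
#3 (£10,667): £1,789 finishes the deductible; £8,878 goes to coinsurance; coinsurance £8,878 × 20% = £1,775.60. Traveler pays £3,564.60; OOP now £4,294.60. Plan pays £10,667 − £3,564.60 = £7,102.40.
#4 (£1,050): deductible already satisfied, so traveler's share is 20% × £1,050 = £210. Traveler owes £210 (running OOP £4,504.60). Insurer: £1,050 − £210 = £840.
#5 (£1,268): 20% coinsurance on £1,268 = £253.60. Cost to traveler: £253.60. OOP to date £4,758.20. Plan pays £1,268 − £253.60 = £1,014.40.

£1,014.40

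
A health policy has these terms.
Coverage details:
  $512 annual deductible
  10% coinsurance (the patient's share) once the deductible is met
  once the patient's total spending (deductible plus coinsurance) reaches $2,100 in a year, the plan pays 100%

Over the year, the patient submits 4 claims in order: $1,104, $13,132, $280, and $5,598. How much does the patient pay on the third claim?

Claim 1 ($1,104): deductible takes $512, $592 remains; coinsurance $592 × 10% = $59.20. Patient owes $571.20 (running OOP $571.20).
Claim 2 ($13,132): deductible met; 10% of $13,132 = $1,313.20. Cost to patient: $1,313.20. OOP to date $1,884.40.
Claim 3 ($280): 10% coinsurance on $280 = $28. Cost to patient: $28. OOP to date $1,912.40.

$28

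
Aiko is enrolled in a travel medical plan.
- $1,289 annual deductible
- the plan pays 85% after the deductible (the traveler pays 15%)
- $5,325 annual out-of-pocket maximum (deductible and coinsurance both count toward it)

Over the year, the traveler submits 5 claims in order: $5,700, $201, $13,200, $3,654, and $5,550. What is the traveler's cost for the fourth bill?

$548.10

Claim 1 — $5,700: $1,289 finishes the deductible; $4,411 goes to coinsurance; traveler's 15% is $661.65. Traveler owes $1,950.65 (running OOP $1,950.65).
Claim 2 — $201: deductible already satisfied, so traveler's share is 15% × $201 = $30.15. Traveler pays $30.15; OOP now $1,980.80.
Claim 3 — $13,200: deductible met; 15% of $13,200 = $1,980. Cost to traveler: $1,980. OOP to date $3,960.80.
Claim 4 — $3,654: deductible already satisfied, so traveler's share is 15% × $3,654 = $548.10. Cost to traveler: $548.10. OOP to date $4,508.90.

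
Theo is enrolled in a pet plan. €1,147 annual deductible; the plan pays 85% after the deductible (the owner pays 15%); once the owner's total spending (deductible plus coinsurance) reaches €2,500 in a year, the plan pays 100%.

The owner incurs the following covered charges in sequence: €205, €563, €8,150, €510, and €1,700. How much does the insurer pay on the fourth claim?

€433.50

#1 (€205): entire amount goes to the deductible. Owner owes €205 (running OOP €205). Insurer: €205 − €205 = €0.
#2 (€563): fully absorbed by the deductible. Owner owes €563 (running OOP €768). Insurer: €563 − €563 = €0.
#3 (€8,150): €379 to deductible, leaving €7,771; owner's 15% is €1,165.65. Owner owes €1,544.65 (running OOP €2,312.65). Insurer: €8,150 − €1,544.65 = €6,605.35.
#4 (€510): 15% coinsurance on €510 = €76.50. Cost to owner: €76.50. OOP to date €2,389.15. Plan pays €510 − €76.50 = €433.50.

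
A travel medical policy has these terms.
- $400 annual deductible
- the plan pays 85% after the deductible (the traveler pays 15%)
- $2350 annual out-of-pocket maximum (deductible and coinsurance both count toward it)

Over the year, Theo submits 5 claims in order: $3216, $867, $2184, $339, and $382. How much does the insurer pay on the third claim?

$1856.40

Bill 1, $3216: deductible takes $400, $2816 remains; coinsurance $2816 × 15% = $422.40. Traveler pays $822.40; OOP now $822.40. Plan pays $3216 − $822.40 = $2393.60.
Bill 2, $867: deductible already satisfied, so traveler's share is 15% × $867 = $130.05. Cost to traveler: $130.05. OOP to date $952.45. Insurer: $867 − $130.05 = $736.95.
Bill 3, $2184: deductible met; 15% of $2184 = $327.60. Traveler owes $327.60 (running OOP $1280.05). Plan pays $2184 − $327.60 = $1856.40.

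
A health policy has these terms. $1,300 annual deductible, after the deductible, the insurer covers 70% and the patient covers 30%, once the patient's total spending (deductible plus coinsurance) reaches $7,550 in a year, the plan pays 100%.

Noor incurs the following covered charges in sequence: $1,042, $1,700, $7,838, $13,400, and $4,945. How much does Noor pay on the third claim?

$2,351.40

Bill 1, $1,042: all of it applies to the deductible. Patient pays $1,042; OOP now $1,042.
Bill 2, $1,700: $258 finishes the deductible; $1,442 goes to coinsurance; patient's 30% is $432.60. Patient owes $690.60 (running OOP $1,732.60).
Bill 3, $7,838: deductible already satisfied, so patient's share is 30% × $7,838 = $2,351.40. Patient pays $2,351.40; OOP now $4,084.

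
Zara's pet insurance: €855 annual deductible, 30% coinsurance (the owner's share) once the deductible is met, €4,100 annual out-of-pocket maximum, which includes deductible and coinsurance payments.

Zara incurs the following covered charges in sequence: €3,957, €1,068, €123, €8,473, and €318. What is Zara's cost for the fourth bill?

Claim 1 (€3,957): deductible takes €855, €3,102 remains; 30% of €3,102 = €930.60. Owner pays €1,785.60; OOP now €1,785.60.
Claim 2 (€1,068): deductible met; 30% of €1,068 = €320.40. Owner owes €320.40 (running OOP €2,106).
Claim 3 (€123): 30% coinsurance on €123 = €36.90. Cost to owner: €36.90. OOP to date €2,142.90.
Claim 4 (€8,473): 30% coinsurance on €8,473 = €2,541.90. OOP would hit €4,684.80 > €4,100, so the cap limits the owner to €4,100 − €2,142.90 = €1,957.10.

€1,957.10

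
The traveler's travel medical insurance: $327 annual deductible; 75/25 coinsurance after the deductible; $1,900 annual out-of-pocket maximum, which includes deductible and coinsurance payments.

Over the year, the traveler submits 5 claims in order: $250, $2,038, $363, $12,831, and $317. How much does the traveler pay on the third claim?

$90.75

#1 ($250): all of it applies to the deductible. Traveler pays $250; OOP now $250.
#2 ($2,038): deductible takes $77, $1,961 remains; traveler's 25% is $490.25. Cost to traveler: $567.25. OOP to date $817.25.
#3 ($363): deductible already satisfied, so traveler's share is 25% × $363 = $90.75. Cost to traveler: $90.75. OOP to date $908.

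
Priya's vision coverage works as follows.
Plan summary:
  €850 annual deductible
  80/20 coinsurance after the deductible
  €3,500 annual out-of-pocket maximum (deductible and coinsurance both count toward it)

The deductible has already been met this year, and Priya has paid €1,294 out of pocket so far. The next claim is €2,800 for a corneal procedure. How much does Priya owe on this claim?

€560

With the deductible met, the entire €2,800 is subject to coinsurance.
Member's 20% share of €2,800 is €560.
Year-to-date out-of-pocket becomes €1,294 + €560 = €1,854, still under the €3,500 maximum, so no cap applies.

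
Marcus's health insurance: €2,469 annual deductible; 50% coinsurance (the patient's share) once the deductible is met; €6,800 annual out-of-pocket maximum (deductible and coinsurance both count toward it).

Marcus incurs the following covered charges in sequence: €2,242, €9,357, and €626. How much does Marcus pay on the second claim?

Claim 1 (€2,242): fully absorbed by the deductible. Patient owes €2,242 (running OOP €2,242).
Claim 2 (€9,357): deductible takes €227, €9,130 remains; 50% of €9,130 = €4,565. Claim cost before the cap: €227 + €4,565 = €4,792. That would push OOP to €7,034, over the €6,800 cap, so patient pays €6,800 − €2,242 = €4,558.

€4,558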